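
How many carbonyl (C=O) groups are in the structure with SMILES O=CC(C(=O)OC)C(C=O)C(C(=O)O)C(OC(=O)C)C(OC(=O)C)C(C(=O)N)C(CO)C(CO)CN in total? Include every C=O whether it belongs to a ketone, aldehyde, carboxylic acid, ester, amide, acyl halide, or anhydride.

7

OHC: aldehyde, 1 C=O (running total 1).
CH(COOCH3): ester, 1 C=O (running total 2).
CH(CHO): aldehyde, 1 C=O (running total 3).
CH(COOH): carboxylic acid, 1 C=O (running total 4).
CH(OCOCH3): ester, 1 C=O (running total 5).
CH(OCOCH3): ester, 1 C=O (running total 6).
CH(CONH2): amide, 1 C=O (running total 7).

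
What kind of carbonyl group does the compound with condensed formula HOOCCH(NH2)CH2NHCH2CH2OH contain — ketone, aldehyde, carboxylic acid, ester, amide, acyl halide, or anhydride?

The carbonyl is in the HOOC segment: –COOH: carbonyl C bonded to –OH and C → carboxylic acid (the –OH is not a separate alcohol).

carboxylic acid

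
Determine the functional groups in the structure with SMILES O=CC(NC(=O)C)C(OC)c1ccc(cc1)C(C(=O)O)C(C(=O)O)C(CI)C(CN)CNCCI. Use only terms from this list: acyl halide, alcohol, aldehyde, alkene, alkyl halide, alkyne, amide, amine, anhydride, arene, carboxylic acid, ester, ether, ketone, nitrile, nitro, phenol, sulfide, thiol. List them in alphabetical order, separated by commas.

Working along the chain:
  OHC: terminal –CHO: carbonyl C bonded to H and C → aldehyde.
  CH(NHCOCH3): pendant –NHC(=O)CH3: N bonded to a carbonyl → amide (not amine).
  CH(OCH3): pendant –OCH3: C–O–C with sp³ C, no adjacent C=O → ether.
  C6H4: para-disubstituted benzene ring → arene.
  CH(COOH): pendant –COOH: carbonyl C bonded to C and –OH → carboxylic acid.
  CH(COOH): pendant –COOH: carbonyl C bonded to C and –OH → carboxylic acid.
  CH(CH2I): pendant –CH2X: halogen on sp³ carbon → alkyl halide.
  CH(CH2NH2): pendant –CH2NH2: N on sp³ C, no adjacent C=O → amine.
  CH2NHCH2: C–N–C with sp³ carbons and no adjacent C=O → amine (secondary).
  CH2I: halogen on an sp³ carbon → alkyl halide.

aldehyde, alkyl halide, amide, amine, arene, carboxylic acid, ether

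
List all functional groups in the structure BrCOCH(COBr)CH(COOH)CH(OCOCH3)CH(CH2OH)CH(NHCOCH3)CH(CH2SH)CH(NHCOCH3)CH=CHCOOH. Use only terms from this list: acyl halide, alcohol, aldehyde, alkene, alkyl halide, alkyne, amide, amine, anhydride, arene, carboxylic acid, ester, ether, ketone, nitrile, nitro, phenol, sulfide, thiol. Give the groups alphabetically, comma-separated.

acyl halide, alcohol, alkene, amide, carboxylic acid, ester, thiol

Taking each segment in turn:
  BrCO: –C(=O)Br: carbonyl C bonded to C and to a halogen → acyl halide (not alkyl halide).
  CH(COBr): pendant –C(=O)X: carbonyl C bonded to C and halogen → acyl halide.
  CH(COOH): pendant –COOH: carbonyl C bonded to C and –OH → carboxylic acid.
  CH(OCOCH3): pendant –OC(=O)CH3: an acyloxy group → ester.
  CH(CH2OH): pendant –CH2OH on an sp³ backbone C → alcohol.
  CH(NHCOCH3): pendant –NHC(=O)CH3: N bonded to a carbonyl → amide (not amine).
  CH(CH2SH): pendant –CH2SH → thiol.
  CH(NHCOCH3): pendant –NHC(=O)CH3: N bonded to a carbonyl → amide (not amine).
  CH=CH: C=C double bond → alkene.
  COOH: –COOH: carbonyl C bonded to –OH and C → carboxylic acid (the –OH is not a separate alcohol).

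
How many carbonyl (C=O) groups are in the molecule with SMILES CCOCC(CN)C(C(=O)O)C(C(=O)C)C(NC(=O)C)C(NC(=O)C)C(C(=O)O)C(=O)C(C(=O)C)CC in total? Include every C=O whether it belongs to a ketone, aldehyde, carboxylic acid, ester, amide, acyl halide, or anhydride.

7

CH(COOH): carboxylic acid, 1 C=O (running total 1).
CH(COCH3): ketone, 1 C=O (running total 2).
CH(NHCOCH3): amide, 1 C=O (running total 3).
CH(NHCOCH3): amide, 1 C=O (running total 4).
CH(COOH): carboxylic acid, 1 C=O (running total 5).
CO: ketone, 1 C=O (running total 6).
CH(COCH3): ketone, 1 C=O (running total 7).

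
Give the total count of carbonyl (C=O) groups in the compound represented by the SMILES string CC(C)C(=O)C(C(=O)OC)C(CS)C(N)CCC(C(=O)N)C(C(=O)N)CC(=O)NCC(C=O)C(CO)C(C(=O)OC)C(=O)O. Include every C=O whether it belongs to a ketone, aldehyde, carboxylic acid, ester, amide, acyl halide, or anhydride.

8

CO: ketone, 1 C=O (running total 1).
CH(COOCH3): ester, 1 C=O (running total 2).
CH(CONH2): amide, 1 C=O (running total 3).
CH(CONH2): amide, 1 C=O (running total 4).
CH2CONHCH2: amide, 1 C=O (running total 5).
CH(CHO): aldehyde, 1 C=O (running total 6).
CH(COOCH3): ester, 1 C=O (running total 7).
COOH: carboxylic acid, 1 C=O (running total 8).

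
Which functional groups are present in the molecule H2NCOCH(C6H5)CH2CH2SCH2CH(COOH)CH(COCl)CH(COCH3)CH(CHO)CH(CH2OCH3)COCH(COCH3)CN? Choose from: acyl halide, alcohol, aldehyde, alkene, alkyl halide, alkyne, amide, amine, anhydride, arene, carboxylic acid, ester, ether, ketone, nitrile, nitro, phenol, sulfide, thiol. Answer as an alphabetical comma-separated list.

acyl halide, aldehyde, amide, arene, carboxylic acid, ether, ketone, nitrile, sulfide

Taking each segment in turn:
  H2NCO: –C(=O)NH2: carbonyl C bonded to C and to N → amide (the N is not a separate amine).
  CH(C6H5): pendant –C6H5: benzene ring → arene.
  CH2SCH2: C–S–C linkage → sulfide (thioether).
  CH(COOH): pendant –COOH: carbonyl C bonded to C and –OH → carboxylic acid.
  CH(COCl): pendant –C(=O)X: carbonyl C bonded to C and halogen → acyl halide.
  CH(COCH3): pendant –COCH3: carbonyl C bonded to two carbons → ketone.
  CH(CHO): pendant –CHO: carbonyl C bonded to C and H → aldehyde.
  CH(CH2OCH3): pendant –CH2OCH3: C–O–C linkage → ether.
  CO: –C(=O)– with carbon on both sides → ketone.
  CH(COCH3): pendant –COCH3: carbonyl C bonded to two carbons → ketone.
  CN: –C≡N: carbon triple-bonded to nitrogen → nitrile.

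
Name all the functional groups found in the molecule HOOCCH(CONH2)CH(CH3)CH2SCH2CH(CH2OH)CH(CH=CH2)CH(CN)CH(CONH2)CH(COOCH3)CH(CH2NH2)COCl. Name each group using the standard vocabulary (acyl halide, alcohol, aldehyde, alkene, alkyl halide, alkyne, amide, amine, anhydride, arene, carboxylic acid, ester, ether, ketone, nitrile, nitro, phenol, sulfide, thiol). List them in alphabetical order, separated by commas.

Working along the chain:
  HOOC: –COOH: carbonyl C bonded to –OH and C → carboxylic acid (the –OH is not a separate alcohol).
  CH(CONH2): pendant –CONH2: carbonyl C bonded to C and N → amide.
  CH2SCH2: C–S–C linkage → sulfide (thioether).
  CH(CH2OH): pendant –CH2OH on an sp³ backbone C → alcohol.
  CH(CH=CH2): pendant –CH=CH2: C=C double bond → alkene.
  CH(CN): pendant –C≡N: nitrile.
  CH(CONH2): pendant –CONH2: carbonyl C bonded to C and N → amide.
  CH(COOCH3): pendant –COOCH3: carbonyl C bonded to C and –OCH3 → ester.
  CH(CH2NH2): pendant –CH2NH2: N on sp³ C, no adjacent C=O → amine.
  COCl: –C(=O)Cl: carbonyl C bonded to C and to a halogen → acyl halide (not alkyl halide).

acyl halide, alcohol, alkene, amide, amine, carboxylic acid, ester, nitrile, sulfide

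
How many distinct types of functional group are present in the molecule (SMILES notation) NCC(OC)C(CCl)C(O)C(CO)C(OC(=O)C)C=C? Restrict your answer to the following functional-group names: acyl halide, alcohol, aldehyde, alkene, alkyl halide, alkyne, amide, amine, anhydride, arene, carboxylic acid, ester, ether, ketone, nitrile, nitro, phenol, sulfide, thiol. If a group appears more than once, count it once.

Working along the chain:
  H2NCH2: –NH2 on an sp³ carbon with no adjacent C=O → amine.
  CH(OCH3): pendant –OCH3: C–O–C with sp³ C, no adjacent C=O → ether.
  CH(CH2Cl): pendant –CH2X: halogen on sp³ carbon → alkyl halide.
  CH(OH): –OH on an sp³ carbon → alcohol (secondary).
  CH(CH2OH): pendant –CH2OH on an sp³ backbone C → alcohol.
  CH(OCOCH3): pendant –OC(=O)CH3: an acyloxy group → ester.
  CH=CH2: C=C double bond → alkene.
Distinct types present: alcohol, alkene, alkyl halide, amine, ester, ether.

6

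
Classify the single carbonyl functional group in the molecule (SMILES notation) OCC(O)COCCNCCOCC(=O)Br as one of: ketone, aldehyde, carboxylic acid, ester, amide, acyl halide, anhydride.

The carbonyl is in the COBr segment: –C(=O)Br: carbonyl C bonded to C and to a halogen → acyl halide (not alkyl halide).

acyl halide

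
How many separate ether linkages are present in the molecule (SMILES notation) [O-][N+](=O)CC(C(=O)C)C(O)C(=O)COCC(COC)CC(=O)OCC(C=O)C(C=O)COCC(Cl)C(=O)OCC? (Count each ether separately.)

3

–NO2 on carbon → nitro group.
pendant –COCH3: carbonyl C bonded to two carbons → ketone.
–OH on an sp³ carbon → alcohol (secondary).
–C(=O)– with carbon on both sides → ketone.
C–O–C with sp³ carbons on both sides and no adjacent C=O → ether.
pendant –CH2OCH3: C–O–C linkage → ether.
–C(=O)–O–C with C on the carbonyl side → ester.
pendant –CHO: carbonyl C bonded to C and H → aldehyde.
pendant –CHO: carbonyl C bonded to C and H → aldehyde.
C–O–C with sp³ carbons on both sides and no adjacent C=O → ether.
halogen on an sp³ carbon → alkyl halide.
–C(=O)OCH2CH3: carbonyl C bonded to C and to –OEt → ester.
Ether appears at: CH2OCH2, CH(CH2OCH3), CH2OCH2 → 3.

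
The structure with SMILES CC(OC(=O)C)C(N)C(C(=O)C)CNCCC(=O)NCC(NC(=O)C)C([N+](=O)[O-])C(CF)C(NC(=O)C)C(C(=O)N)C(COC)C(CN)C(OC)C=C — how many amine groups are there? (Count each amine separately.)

pendant –OC(=O)CH3: an acyloxy group → ester.
–NH2 on an sp³ carbon with no adjacent C=O → amine.
pendant –COCH3: carbonyl C bonded to two carbons → ketone.
C–N–C with sp³ carbons and no adjacent C=O → amine (secondary).
–C(=O)–N– linkage → amide (the N is not an amine).
pendant –NHC(=O)CH3: N bonded to a carbonyl → amide (not amine).
–NO2 on an sp³ carbon → nitro (the N=O is not a carbonyl).
pendant –CH2X: halogen on sp³ carbon → alkyl halide.
pendant –NHC(=O)CH3: N bonded to a carbonyl → amide (not amine).
pendant –CONH2: carbonyl C bonded to C and N → amide.
pendant –CH2OCH3: C–O–C linkage → ether.
pendant –CH2NH2: N on sp³ C, no adjacent C=O → amine.
pendant –OCH3: C–O–C with sp³ C, no adjacent C=O → ether.
C=C double bond → alkene.
Amine appears at: CH(NH2), CH2NHCH2, CH(CH2NH2) → 3.

3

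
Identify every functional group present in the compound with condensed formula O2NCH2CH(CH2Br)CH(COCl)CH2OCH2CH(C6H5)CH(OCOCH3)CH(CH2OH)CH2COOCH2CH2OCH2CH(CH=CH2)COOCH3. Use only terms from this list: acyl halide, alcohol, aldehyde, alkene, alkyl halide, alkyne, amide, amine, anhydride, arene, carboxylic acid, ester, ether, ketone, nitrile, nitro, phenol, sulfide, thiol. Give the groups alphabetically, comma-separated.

Reading the structure from left to right:
  O2NCH2: –NO2 on carbon → nitro group.
  CH(CH2Br): pendant –CH2X: halogen on sp³ carbon → alkyl halide.
  CH(COCl): pendant –C(=O)X: carbonyl C bonded to C and halogen → acyl halide.
  CH2OCH2: C–O–C with sp³ carbons on both sides and no adjacent C=O → ether.
  CH(C6H5): pendant –C6H5: benzene ring → arene.
  CH(OCOCH3): pendant –OC(=O)CH3: an acyloxy group → ester.
  CH(CH2OH): pendant –CH2OH on an sp³ backbone C → alcohol.
  CH2COOCH2: –C(=O)–O–C with C on the carbonyl side → ester.
  CH2OCH2: C–O–C with sp³ carbons on both sides and no adjacent C=O → ether.
  CH(CH=CH2): pendant –CH=CH2: C=C double bond → alkene.
  COOCH3: –C(=O)OCH3: carbonyl C bonded to C and to –OCH3 → ester (not ketone + ether).

acyl halide, alcohol, alkene, alkyl halide, arene, ester, ether, nitro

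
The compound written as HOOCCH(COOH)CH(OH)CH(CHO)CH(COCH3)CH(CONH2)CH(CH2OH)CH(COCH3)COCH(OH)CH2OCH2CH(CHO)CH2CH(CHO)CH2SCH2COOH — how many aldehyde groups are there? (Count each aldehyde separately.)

–COOH: carbonyl C bonded to –OH and C → carboxylic acid (the –OH is not a separate alcohol).
pendant –COOH: carbonyl C bonded to C and –OH → carboxylic acid.
–OH on an sp³ carbon → alcohol (secondary).
pendant –CHO: carbonyl C bonded to C and H → aldehyde.
pendant –COCH3: carbonyl C bonded to two carbons → ketone.
pendant –CONH2: carbonyl C bonded to C and N → amide.
pendant –CH2OH on an sp³ backbone C → alcohol.
pendant –COCH3: carbonyl C bonded to two carbons → ketone.
–C(=O)– with carbon on both sides → ketone.
–OH on an sp³ carbon → alcohol (secondary).
C–O–C with sp³ carbons on both sides and no adjacent C=O → ether.
pendant –CHO: carbonyl C bonded to C and H → aldehyde.
pendant –CHO: carbonyl C bonded to C and H → aldehyde.
C–S–C linkage → sulfide (thioether).
–COOH: carbonyl C bonded to –OH and C → carboxylic acid (the –OH is not a separate alcohol).
Aldehyde appears at: CH(CHO), CH(CHO), CH(CHO) → 3.

3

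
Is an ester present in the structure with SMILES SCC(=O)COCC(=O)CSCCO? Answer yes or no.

no

Working along the chain:
  HSCH2: –SH on an sp³ carbon → thiol.
  CO: –C(=O)– with carbon on both sides → ketone.
  CH2OCH2: C–O–C with sp³ carbons on both sides and no adjacent C=O → ether.
  CO: –C(=O)– with carbon on both sides → ketone.
  CH2SCH2: C–S–C linkage → sulfide (thioether).
  CH2OH: –OH on an sp³ carbon → alcohol.
The groups actually present are: alcohol, ether, ketone, sulfide, thiol.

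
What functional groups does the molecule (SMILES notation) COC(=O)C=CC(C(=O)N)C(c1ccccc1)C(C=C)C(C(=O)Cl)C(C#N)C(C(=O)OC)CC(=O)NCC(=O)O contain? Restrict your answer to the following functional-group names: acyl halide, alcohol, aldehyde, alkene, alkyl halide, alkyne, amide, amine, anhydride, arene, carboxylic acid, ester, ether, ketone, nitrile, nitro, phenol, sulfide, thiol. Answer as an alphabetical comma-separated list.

acyl halide, alkene, amide, arene, carboxylic acid, ester, nitrile

CH3O–C(=O)–: carbonyl C bonded to C and to –OCH3 → ester (not ketone + ether).
C=C double bond → alkene.
pendant –CONH2: carbonyl C bonded to C and N → amide.
pendant –C6H5: benzene ring → arene.
pendant –CH=CH2: C=C double bond → alkene.
pendant –C(=O)X: carbonyl C bonded to C and halogen → acyl halide.
pendant –C≡N: nitrile.
pendant –COOCH3: carbonyl C bonded to C and –OCH3 → ester.
–C(=O)–N– linkage → amide (the N is not an amine).
–COOH: carbonyl C bonded to –OH and C → carboxylic acid (the –OH is not a separate alcohol).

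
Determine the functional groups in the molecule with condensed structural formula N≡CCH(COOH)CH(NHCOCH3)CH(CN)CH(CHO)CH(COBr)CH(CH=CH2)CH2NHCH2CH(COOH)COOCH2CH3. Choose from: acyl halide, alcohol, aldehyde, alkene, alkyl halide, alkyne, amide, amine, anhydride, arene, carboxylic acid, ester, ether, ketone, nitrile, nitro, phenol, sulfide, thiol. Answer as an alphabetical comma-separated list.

acyl halide, aldehyde, alkene, amide, amine, carboxylic acid, ester, nitrile

Working along the chain:
  N≡C: N≡C–: carbon triple-bonded to nitrogen → nitrile.
  CH(COOH): pendant –COOH: carbonyl C bonded to C and –OH → carboxylic acid.
  CH(NHCOCH3): pendant –NHC(=O)CH3: N bonded to a carbonyl → amide (not amine).
  CH(CN): pendant –C≡N: nitrile.
  CH(CHO): pendant –CHO: carbonyl C bonded to C and H → aldehyde.
  CH(COBr): pendant –C(=O)X: carbonyl C bonded to C and halogen → acyl halide.
  CH(CH=CH2): pendant –CH=CH2: C=C double bond → alkene.
  CH2NHCH2: C–N–C with sp³ carbons and no adjacent C=O → amine (secondary).
  CH(COOH): pendant –COOH: carbonyl C bonded to C and –OH → carboxylic acid.
  COOCH2CH3: –C(=O)OCH2CH3: carbonyl C bonded to C and to –OEt → ester.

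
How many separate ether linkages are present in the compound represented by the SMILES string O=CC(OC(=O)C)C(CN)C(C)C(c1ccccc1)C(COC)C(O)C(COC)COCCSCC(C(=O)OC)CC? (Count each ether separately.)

3

Working along the chain:
  OHC: terminal –CHO: carbonyl C bonded to H and C → aldehyde.
  CH(OCOCH3): pendant –OC(=O)CH3: an acyloxy group → ester.
  CH(CH2NH2): pendant –CH2NH2: N on sp³ C, no adjacent C=O → amine.
  CH(C6H5): pendant –C6H5: benzene ring → arene.
  CH(CH2OCH3): pendant –CH2OCH3: C–O–C linkage → ether.
  CH(OH): –OH on an sp³ carbon → alcohol (secondary).
  CH(CH2OCH3): pendant –CH2OCH3: C–O–C linkage → ether.
  CH2OCH2: C–O–C with sp³ carbons on both sides and no adjacent C=O → ether.
  CH2SCH2: C–S–C linkage → sulfide (thioether).
  CH(COOCH3): pendant –COOCH3: carbonyl C bonded to C and –OCH3 → ester.
Ether appears at: CH(CH2OCH3), CH(CH2OCH3), CH2OCH2 → 3.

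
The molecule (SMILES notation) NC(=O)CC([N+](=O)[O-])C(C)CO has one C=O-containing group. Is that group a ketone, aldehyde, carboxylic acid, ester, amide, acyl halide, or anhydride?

The carbonyl is in the H2NCO segment: –C(=O)NH2: carbonyl C bonded to C and to N → amide (the N is not a separate amine).

amide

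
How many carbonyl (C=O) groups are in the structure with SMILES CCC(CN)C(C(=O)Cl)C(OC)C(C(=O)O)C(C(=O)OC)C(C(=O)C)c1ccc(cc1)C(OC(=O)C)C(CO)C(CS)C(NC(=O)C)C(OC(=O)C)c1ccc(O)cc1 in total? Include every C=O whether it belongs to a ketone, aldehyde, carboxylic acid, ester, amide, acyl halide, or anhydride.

7

CH(COCl): acyl halide, 1 C=O (running total 1).
CH(COOH): carboxylic acid, 1 C=O (running total 2).
CH(COOCH3): ester, 1 C=O (running total 3).
CH(COCH3): ketone, 1 C=O (running total 4).
CH(OCOCH3): ester, 1 C=O (running total 5).
CH(NHCOCH3): amide, 1 C=O (running total 6).
CH(OCOCH3): ester, 1 C=O (running total 7).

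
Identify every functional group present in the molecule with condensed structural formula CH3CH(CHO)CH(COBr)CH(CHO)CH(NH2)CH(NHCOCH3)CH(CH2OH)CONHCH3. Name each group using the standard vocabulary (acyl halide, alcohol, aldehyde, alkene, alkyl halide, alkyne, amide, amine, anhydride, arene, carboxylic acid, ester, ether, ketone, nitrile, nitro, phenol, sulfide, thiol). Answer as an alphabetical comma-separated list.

acyl halide, alcohol, aldehyde, amide, amine

Taking each segment in turn:
  CH(CHO): pendant –CHO: carbonyl C bonded to C and H → aldehyde.
  CH(COBr): pendant –C(=O)X: carbonyl C bonded to C and halogen → acyl halide.
  CH(CHO): pendant –CHO: carbonyl C bonded to C and H → aldehyde.
  CH(NH2): –NH2 on an sp³ carbon with no adjacent C=O → amine.
  CH(NHCOCH3): pendant –NHC(=O)CH3: N bonded to a carbonyl → amide (not amine).
  CH(CH2OH): pendant –CH2OH on an sp³ backbone C → alcohol.
  CONHCH3: –C(=O)NHCH3: carbonyl C bonded to C and to N → amide (the N is not an amine).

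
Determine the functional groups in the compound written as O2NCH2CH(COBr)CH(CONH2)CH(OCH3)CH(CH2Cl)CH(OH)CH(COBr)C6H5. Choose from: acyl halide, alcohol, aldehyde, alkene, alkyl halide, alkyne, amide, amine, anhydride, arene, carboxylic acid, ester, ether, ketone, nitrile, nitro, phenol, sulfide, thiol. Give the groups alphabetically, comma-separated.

Taking each segment in turn:
  O2NCH2: –NO2 on carbon → nitro group.
  CH(COBr): pendant –C(=O)X: carbonyl C bonded to C and halogen → acyl halide.
  CH(CONH2): pendant –CONH2: carbonyl C bonded to C and N → amide.
  CH(OCH3): pendant –OCH3: C–O–C with sp³ C, no adjacent C=O → ether.
  CH(CH2Cl): pendant –CH2X: halogen on sp³ carbon → alkyl halide.
  CH(OH): –OH on an sp³ carbon → alcohol (secondary).
  CH(COBr): pendant –C(=O)X: carbonyl C bonded to C and halogen → acyl halide.
  C6H5: –C6H5 phenyl ring → arene.

acyl halide, alcohol, alkyl halide, amide, arene, ether, nitro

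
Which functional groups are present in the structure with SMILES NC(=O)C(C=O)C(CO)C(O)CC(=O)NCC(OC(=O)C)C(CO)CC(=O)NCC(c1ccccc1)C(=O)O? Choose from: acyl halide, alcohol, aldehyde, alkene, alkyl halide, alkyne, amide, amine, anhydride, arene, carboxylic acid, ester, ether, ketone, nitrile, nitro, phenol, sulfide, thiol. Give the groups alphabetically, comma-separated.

Reading the structure from left to right:
  H2NCO: –C(=O)NH2: carbonyl C bonded to C and to N → amide (the N is not a separate amine).
  CH(CHO): pendant –CHO: carbonyl C bonded to C and H → aldehyde.
  CH(CH2OH): pendant –CH2OH on an sp³ backbone C → alcohol.
  CH(OH): –OH on an sp³ carbon → alcohol (secondary).
  CH2CONHCH2: –C(=O)–N– linkage → amide (the N is not an amine).
  CH(OCOCH3): pendant –OC(=O)CH3: an acyloxy group → ester.
  CH(CH2OH): pendant –CH2OH on an sp³ backbone C → alcohol.
  CH2CONHCH2: –C(=O)–N– linkage → amide (the N is not an amine).
  CH(C6H5): pendant –C6H5: benzene ring → arene.
  COOH: –COOH: carbonyl C bonded to –OH and C → carboxylic acid (the –OH is not a separate alcohol).

alcohol, aldehyde, amide, arene, carboxylic acid, ester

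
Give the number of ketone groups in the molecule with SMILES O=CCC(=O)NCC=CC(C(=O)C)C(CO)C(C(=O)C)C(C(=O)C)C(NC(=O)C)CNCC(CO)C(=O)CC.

4

terminal –CHO: carbonyl C bonded to H and C → aldehyde.
–C(=O)–N– linkage → amide (the N is not an amine).
C=C double bond → alkene.
pendant –COCH3: carbonyl C bonded to two carbons → ketone.
pendant –CH2OH on an sp³ backbone C → alcohol.
pendant –COCH3: carbonyl C bonded to two carbons → ketone.
pendant –COCH3: carbonyl C bonded to two carbons → ketone.
pendant –NHC(=O)CH3: N bonded to a carbonyl → amide (not amine).
C–N–C with sp³ carbons and no adjacent C=O → amine (secondary).
pendant –CH2OH on an sp³ backbone C → alcohol.
–C(=O)– with carbon on both sides → ketone.
Ketone appears at: CH(COCH3), CH(COCH3), CH(COCH3), CO → 4.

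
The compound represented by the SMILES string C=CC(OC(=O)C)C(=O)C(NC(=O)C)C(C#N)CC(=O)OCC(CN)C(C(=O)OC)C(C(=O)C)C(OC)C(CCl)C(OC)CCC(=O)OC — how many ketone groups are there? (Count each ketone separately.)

C=C double bond → alkene.
pendant –OC(=O)CH3: an acyloxy group → ester.
–C(=O)– with carbon on both sides → ketone.
pendant –NHC(=O)CH3: N bonded to a carbonyl → amide (not amine).
pendant –C≡N: nitrile.
–C(=O)–O–C with C on the carbonyl side → ester.
pendant –CH2NH2: N on sp³ C, no adjacent C=O → amine.
pendant –COOCH3: carbonyl C bonded to C and –OCH3 → ester.
pendant –COCH3: carbonyl C bonded to two carbons → ketone.
pendant –OCH3: C–O–C with sp³ C, no adjacent C=O → ether.
pendant –CH2X: halogen on sp³ carbon → alkyl halide.
pendant –OCH3: C–O–C with sp³ C, no adjacent C=O → ether.
–C(=O)OCH3: carbonyl C bonded to C and to –OCH3 → ester (not ketone + ether).
Ketone appears at: CO, CH(COCH3) → 2.

2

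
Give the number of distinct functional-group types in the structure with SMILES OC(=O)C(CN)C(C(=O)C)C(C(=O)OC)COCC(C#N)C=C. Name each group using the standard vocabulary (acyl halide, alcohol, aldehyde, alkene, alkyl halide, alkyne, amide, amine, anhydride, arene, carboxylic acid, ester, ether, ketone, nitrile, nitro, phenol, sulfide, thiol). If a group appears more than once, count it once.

Working along the chain:
  HOOC: –COOH: carbonyl C bonded to –OH and C → carboxylic acid (the –OH is not a separate alcohol).
  CH(CH2NH2): pendant –CH2NH2: N on sp³ C, no adjacent C=O → amine.
  CH(COCH3): pendant –COCH3: carbonyl C bonded to two carbons → ketone.
  CH(COOCH3): pendant –COOCH3: carbonyl C bonded to C and –OCH3 → ester.
  CH2OCH2: C–O–C with sp³ carbons on both sides and no adjacent C=O → ether.
  CH(CN): pendant –C≡N: nitrile.
  CH=CH2: C=C double bond → alkene.
Distinct types present: alkene, amine, carboxylic acid, ester, ether, ketone, nitrile.

7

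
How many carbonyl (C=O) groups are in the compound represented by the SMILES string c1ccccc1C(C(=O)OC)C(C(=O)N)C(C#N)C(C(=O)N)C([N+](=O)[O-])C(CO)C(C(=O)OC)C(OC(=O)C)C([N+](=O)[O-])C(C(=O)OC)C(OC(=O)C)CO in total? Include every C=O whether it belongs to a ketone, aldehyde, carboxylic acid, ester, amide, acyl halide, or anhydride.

CH(COOCH3): ester, 1 C=O (running total 1).
CH(CONH2): amide, 1 C=O (running total 2).
CH(CONH2): amide, 1 C=O (running total 3).
CH(COOCH3): ester, 1 C=O (running total 4).
CH(OCOCH3): ester, 1 C=O (running total 5).
CH(COOCH3): ester, 1 C=O (running total 6).
CH(OCOCH3): ester, 1 C=O (running total 7).

7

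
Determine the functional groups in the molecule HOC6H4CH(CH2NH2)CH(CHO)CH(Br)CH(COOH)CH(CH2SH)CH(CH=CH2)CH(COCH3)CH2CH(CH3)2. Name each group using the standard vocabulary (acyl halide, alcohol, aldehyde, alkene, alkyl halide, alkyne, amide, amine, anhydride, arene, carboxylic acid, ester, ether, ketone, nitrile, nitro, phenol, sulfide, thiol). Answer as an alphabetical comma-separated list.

Taking each segment in turn:
  HOC6H4: –OH attached directly to an aromatic ring → phenol (not alcohol); the ring itself is an arene.
  CH(CH2NH2): pendant –CH2NH2: N on sp³ C, no adjacent C=O → amine.
  CH(CHO): pendant –CHO: carbonyl C bonded to C and H → aldehyde.
  CH(Br): halogen on an sp³ carbon → alkyl halide.
  CH(COOH): pendant –COOH: carbonyl C bonded to C and –OH → carboxylic acid.
  CH(CH2SH): pendant –CH2SH → thiol.
  CH(CH=CH2): pendant –CH=CH2: C=C double bond → alkene.
  CH(COCH3): pendant –COCH3: carbonyl C bonded to two carbons → ketone.

aldehyde, alkene, alkyl halide, amine, arene, carboxylic acid, ketone, phenol, thiol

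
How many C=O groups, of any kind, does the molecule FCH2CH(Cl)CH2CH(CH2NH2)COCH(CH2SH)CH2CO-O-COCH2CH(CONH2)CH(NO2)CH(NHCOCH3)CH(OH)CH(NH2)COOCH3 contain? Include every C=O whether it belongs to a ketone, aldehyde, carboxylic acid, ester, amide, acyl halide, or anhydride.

CO: ketone, 1 C=O (running total 1).
CH2CO-O-COCH2: anhydride, 2 C=O (running total 3).
CH(CONH2): amide, 1 C=O (running total 4).
CH(NHCOCH3): amide, 1 C=O (running total 5).
COOCH3: ester, 1 C=O (running total 6).

6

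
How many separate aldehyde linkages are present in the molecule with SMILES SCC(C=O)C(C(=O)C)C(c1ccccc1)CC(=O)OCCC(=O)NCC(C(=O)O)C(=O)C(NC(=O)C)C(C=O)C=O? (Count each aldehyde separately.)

Taking each segment in turn:
  HSCH2: –SH on an sp³ carbon → thiol.
  CH(CHO): pendant –CHO: carbonyl C bonded to C and H → aldehyde.
  CH(COCH3): pendant –COCH3: carbonyl C bonded to two carbons → ketone.
  CH(C6H5): pendant –C6H5: benzene ring → arene.
  CH2COOCH2: –C(=O)–O–C with C on the carbonyl side → ester.
  CH2CONHCH2: –C(=O)–N– linkage → amide (the N is not an amine).
  CH(COOH): pendant –COOH: carbonyl C bonded to C and –OH → carboxylic acid.
  CO: –C(=O)– with carbon on both sides → ketone.
  CH(NHCOCH3): pendant –NHC(=O)CH3: N bonded to a carbonyl → amide (not amine).
  CH(CHO): pendant –CHO: carbonyl C bonded to C and H → aldehyde.
  CHO: terminal –CHO: carbonyl C bonded to H and C → aldehyde.
Aldehyde appears at: CH(CHO), CH(CHO), CHO → 3.

3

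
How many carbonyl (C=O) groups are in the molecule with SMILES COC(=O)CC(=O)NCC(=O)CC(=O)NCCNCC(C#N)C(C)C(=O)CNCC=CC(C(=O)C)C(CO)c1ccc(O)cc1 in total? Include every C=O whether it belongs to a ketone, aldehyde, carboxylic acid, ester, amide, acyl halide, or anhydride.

6

CH3OOC: ester, 1 C=O (running total 1).
CH2CONHCH2: amide, 1 C=O (running total 2).
CO: ketone, 1 C=O (running total 3).
CH2CONHCH2: amide, 1 C=O (running total 4).
CO: ketone, 1 C=O (running total 5).
CH(COCH3): ketone, 1 C=O (running total 6).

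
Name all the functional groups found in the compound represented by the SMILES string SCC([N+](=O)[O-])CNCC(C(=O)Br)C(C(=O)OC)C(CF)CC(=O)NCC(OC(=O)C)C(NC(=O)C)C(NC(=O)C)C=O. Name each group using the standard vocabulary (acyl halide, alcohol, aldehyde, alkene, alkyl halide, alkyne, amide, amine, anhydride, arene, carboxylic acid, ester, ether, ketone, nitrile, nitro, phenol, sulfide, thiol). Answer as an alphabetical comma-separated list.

acyl halide, aldehyde, alkyl halide, amide, amine, ester, nitro, thiol

Taking each segment in turn:
  HSCH2: –SH on an sp³ carbon → thiol.
  CH(NO2): –NO2 on an sp³ carbon → nitro (the N=O is not a carbonyl).
  CH2NHCH2: C–N–C with sp³ carbons and no adjacent C=O → amine (secondary).
  CH(COBr): pendant –C(=O)X: carbonyl C bonded to C and halogen → acyl halide.
  CH(COOCH3): pendant –COOCH3: carbonyl C bonded to C and –OCH3 → ester.
  CH(CH2F): pendant –CH2X: halogen on sp³ carbon → alkyl halide.
  CH2CONHCH2: –C(=O)–N– linkage → amide (the N is not an amine).
  CH(OCOCH3): pendant –OC(=O)CH3: an acyloxy group → ester.
  CH(NHCOCH3): pendant –NHC(=O)CH3: N bonded to a carbonyl → amide (not amine).
  CH(NHCOCH3): pendant –NHC(=O)CH3: N bonded to a carbonyl → amide (not amine).
  CHO: terminal –CHO: carbonyl C bonded to H and C → aldehyde.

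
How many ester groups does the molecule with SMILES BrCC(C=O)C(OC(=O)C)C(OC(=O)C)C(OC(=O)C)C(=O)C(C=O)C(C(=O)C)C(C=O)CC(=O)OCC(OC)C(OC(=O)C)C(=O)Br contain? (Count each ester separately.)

Reading the structure from left to right:
  BrCH2: halogen on an sp³ carbon → alkyl halide.
  CH(CHO): pendant –CHO: carbonyl C bonded to C and H → aldehyde.
  CH(OCOCH3): pendant –OC(=O)CH3: an acyloxy group → ester.
  CH(OCOCH3): pendant –OC(=O)CH3: an acyloxy group → ester.
  CH(OCOCH3): pendant –OC(=O)CH3: an acyloxy group → ester.
  CO: –C(=O)– with carbon on both sides → ketone.
  CH(CHO): pendant –CHO: carbonyl C bonded to C and H → aldehyde.
  CH(COCH3): pendant –COCH3: carbonyl C bonded to two carbons → ketone.
  CH(CHO): pendant –CHO: carbonyl C bonded to C and H → aldehyde.
  CH2COOCH2: –C(=O)–O–C with C on the carbonyl side → ester.
  CH(OCH3): pendant –OCH3: C–O–C with sp³ C, no adjacent C=O → ether.
  CH(OCOCH3): pendant –OC(=O)CH3: an acyloxy group → ester.
  COBr: –C(=O)Br: carbonyl C bonded to C and to a halogen → acyl halide (not alkyl halide).
Ester appears at: CH(OCOCH3), CH(OCOCH3), CH(OCOCH3), CH2COOCH2, CH(OCOCH3) → 5.

5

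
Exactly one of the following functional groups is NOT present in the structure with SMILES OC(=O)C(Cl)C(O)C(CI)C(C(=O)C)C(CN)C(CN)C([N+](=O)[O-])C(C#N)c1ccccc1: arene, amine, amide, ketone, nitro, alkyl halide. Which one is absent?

amide

amine: present (CH(CH2NH2) — pendant –CH2NH2: N on sp³ C, no adjacent C=O → amine).
ketone: present (CH(COCH3) — pendant –COCH3: carbonyl C bonded to two carbons → ketone).
nitro: present (CH(NO2) — –NO2 on an sp³ carbon → nitro (the N=O is not a carbonyl)).
alkyl halide: present (CH(Cl) — halogen on an sp³ carbon → alkyl halide).
arene: present (C6H5 — –C6H5 phenyl ring → arene).
amide: no segment matches this pattern.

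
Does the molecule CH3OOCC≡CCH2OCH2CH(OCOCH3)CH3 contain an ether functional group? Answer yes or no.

yes

CH3O–C(=O)–: carbonyl C bonded to C and to –OCH3 → ester (not ketone + ether).
C≡C triple bond → alkyne.
C–O–C with sp³ carbons on both sides and no adjacent C=O → ether.
pendant –OC(=O)CH3: an acyloxy group → ester.
The CH2OCH2 segment supplies the ether: C–O–C with sp³ carbons on both sides and no adjacent C=O → ether.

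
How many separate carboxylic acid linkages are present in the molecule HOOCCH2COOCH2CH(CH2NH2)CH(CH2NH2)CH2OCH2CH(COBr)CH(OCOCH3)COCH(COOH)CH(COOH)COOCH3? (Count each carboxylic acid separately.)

3

–COOH: carbonyl C bonded to –OH and C → carboxylic acid (the –OH is not a separate alcohol).
–C(=O)–O–C with C on the carbonyl side → ester.
pendant –CH2NH2: N on sp³ C, no adjacent C=O → amine.
pendant –CH2NH2: N on sp³ C, no adjacent C=O → amine.
C–O–C with sp³ carbons on both sides and no adjacent C=O → ether.
pendant –C(=O)X: carbonyl C bonded to C and halogen → acyl halide.
pendant –OC(=O)CH3: an acyloxy group → ester.
–C(=O)– with carbon on both sides → ketone.
pendant –COOH: carbonyl C bonded to C and –OH → carboxylic acid.
pendant –COOH: carbonyl C bonded to C and –OH → carboxylic acid.
–C(=O)OCH3: carbonyl C bonded to C and to –OCH3 → ester (not ketone + ether).
Carboxylic acid appears at: HOOC, CH(COOH), CH(COOH) → 3.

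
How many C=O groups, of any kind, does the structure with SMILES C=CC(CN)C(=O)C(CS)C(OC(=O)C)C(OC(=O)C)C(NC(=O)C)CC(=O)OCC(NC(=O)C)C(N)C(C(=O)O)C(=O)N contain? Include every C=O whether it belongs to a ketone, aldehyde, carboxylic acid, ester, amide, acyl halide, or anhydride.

8

CO: ketone, 1 C=O (running total 1).
CH(OCOCH3): ester, 1 C=O (running total 2).
CH(OCOCH3): ester, 1 C=O (running total 3).
CH(NHCOCH3): amide, 1 C=O (running total 4).
CH2COOCH2: ester, 1 C=O (running total 5).
CH(NHCOCH3): amide, 1 C=O (running total 6).
CH(COOH): carboxylic acid, 1 C=O (running total 7).
CONH2: amide, 1 C=O (running total 8).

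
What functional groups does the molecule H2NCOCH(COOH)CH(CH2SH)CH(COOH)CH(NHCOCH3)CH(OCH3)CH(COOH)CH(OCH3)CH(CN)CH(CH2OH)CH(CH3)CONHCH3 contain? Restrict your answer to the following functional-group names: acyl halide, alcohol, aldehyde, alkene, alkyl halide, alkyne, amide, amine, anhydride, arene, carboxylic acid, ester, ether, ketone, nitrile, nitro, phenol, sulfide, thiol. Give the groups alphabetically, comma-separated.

Reading the structure from left to right:
  H2NCO: –C(=O)NH2: carbonyl C bonded to C and to N → amide (the N is not a separate amine).
  CH(COOH): pendant –COOH: carbonyl C bonded to C and –OH → carboxylic acid.
  CH(CH2SH): pendant –CH2SH → thiol.
  CH(COOH): pendant –COOH: carbonyl C bonded to C and –OH → carboxylic acid.
  CH(NHCOCH3): pendant –NHC(=O)CH3: N bonded to a carbonyl → amide (not amine).
  CH(OCH3): pendant –OCH3: C–O–C with sp³ C, no adjacent C=O → ether.
  CH(COOH): pendant –COOH: carbonyl C bonded to C and –OH → carboxylic acid.
  CH(OCH3): pendant –OCH3: C–O–C with sp³ C, no adjacent C=O → ether.
  CH(CN): pendant –C≡N: nitrile.
  CH(CH2OH): pendant –CH2OH on an sp³ backbone C → alcohol.
  CONHCH3: –C(=O)NHCH3: carbonyl C bonded to C and to N → amide (the N is not an amine).

alcohol, amide, carboxylic acid, ether, nitrile, thiol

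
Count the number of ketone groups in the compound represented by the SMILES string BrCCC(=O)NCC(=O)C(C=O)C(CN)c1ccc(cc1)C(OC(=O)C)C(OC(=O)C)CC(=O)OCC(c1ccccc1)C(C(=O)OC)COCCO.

halogen on an sp³ carbon → alkyl halide.
–C(=O)–N– linkage → amide (the N is not an amine).
–C(=O)– with carbon on both sides → ketone.
pendant –CHO: carbonyl C bonded to C and H → aldehyde.
pendant –CH2NH2: N on sp³ C, no adjacent C=O → amine.
para-disubstituted benzene ring → arene.
pendant –OC(=O)CH3: an acyloxy group → ester.
pendant –OC(=O)CH3: an acyloxy group → ester.
–C(=O)–O–C with C on the carbonyl side → ester.
pendant –C6H5: benzene ring → arene.
pendant –COOCH3: carbonyl C bonded to C and –OCH3 → ester.
C–O–C with sp³ carbons on both sides and no adjacent C=O → ether.
–OH on an sp³ carbon → alcohol.
Ketone appears at: CO → 1.

1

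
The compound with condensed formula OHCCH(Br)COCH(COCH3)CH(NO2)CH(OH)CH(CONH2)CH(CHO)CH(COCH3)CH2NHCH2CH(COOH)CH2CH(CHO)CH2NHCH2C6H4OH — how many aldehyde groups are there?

terminal –CHO: carbonyl C bonded to H and C → aldehyde.
halogen on an sp³ carbon → alkyl halide.
–C(=O)– with carbon on both sides → ketone.
pendant –COCH3: carbonyl C bonded to two carbons → ketone.
–NO2 on an sp³ carbon → nitro (the N=O is not a carbonyl).
–OH on an sp³ carbon → alcohol (secondary).
pendant –CONH2: carbonyl C bonded to C and N → amide.
pendant –CHO: carbonyl C bonded to C and H → aldehyde.
pendant –COCH3: carbonyl C bonded to two carbons → ketone.
C–N–C with sp³ carbons and no adjacent C=O → amine (secondary).
pendant –COOH: carbonyl C bonded to C and –OH → carboxylic acid.
pendant –CHO: carbonyl C bonded to C and H → aldehyde.
C–N–C with sp³ carbons and no adjacent C=O → amine (secondary).
–OH attached directly to an aromatic ring → phenol (not alcohol); the ring itself is an arene.
Aldehyde appears at: OHC, CH(CHO), CH(CHO) → 3.

3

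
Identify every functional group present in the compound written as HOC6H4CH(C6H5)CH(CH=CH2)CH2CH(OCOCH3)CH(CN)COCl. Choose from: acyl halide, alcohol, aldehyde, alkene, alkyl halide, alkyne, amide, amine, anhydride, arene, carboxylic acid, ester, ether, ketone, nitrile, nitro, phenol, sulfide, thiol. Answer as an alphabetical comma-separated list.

–OH attached directly to an aromatic ring → phenol (not alcohol); the ring itself is an arene.
pendant –C6H5: benzene ring → arene.
pendant –CH=CH2: C=C double bond → alkene.
pendant –OC(=O)CH3: an acyloxy group → ester.
pendant –C≡N: nitrile.
–C(=O)Cl: carbonyl C bonded to C and to a halogen → acyl halide (not alkyl halide).

acyl halide, alkene, arene, ester, nitrile, phenol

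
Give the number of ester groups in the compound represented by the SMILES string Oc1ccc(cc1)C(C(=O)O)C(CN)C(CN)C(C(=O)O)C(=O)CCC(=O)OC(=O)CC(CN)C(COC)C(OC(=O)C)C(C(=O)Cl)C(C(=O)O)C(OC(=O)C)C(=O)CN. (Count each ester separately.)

2

–OH attached directly to an aromatic ring → phenol (not alcohol); the ring itself is an arene.
pendant –COOH: carbonyl C bonded to C and –OH → carboxylic acid.
pendant –CH2NH2: N on sp³ C, no adjacent C=O → amine.
pendant –CH2NH2: N on sp³ C, no adjacent C=O → amine.
pendant –COOH: carbonyl C bonded to C and –OH → carboxylic acid.
–C(=O)– with carbon on both sides → ketone.
two acyl groups sharing one oxygen, –C(=O)–O–C(=O)– → anhydride.
pendant –CH2NH2: N on sp³ C, no adjacent C=O → amine.
pendant –CH2OCH3: C–O–C linkage → ether.
pendant –OC(=O)CH3: an acyloxy group → ester.
pendant –C(=O)X: carbonyl C bonded to C and halogen → acyl halide.
pendant –COOH: carbonyl C bonded to C and –OH → carboxylic acid.
pendant –OC(=O)CH3: an acyloxy group → ester.
–C(=O)– with carbon on both sides → ketone.
–NH2 on an sp³ carbon with no adjacent C=O → amine.
Ester appears at: CH(OCOCH3), CH(OCOCH3) → 2.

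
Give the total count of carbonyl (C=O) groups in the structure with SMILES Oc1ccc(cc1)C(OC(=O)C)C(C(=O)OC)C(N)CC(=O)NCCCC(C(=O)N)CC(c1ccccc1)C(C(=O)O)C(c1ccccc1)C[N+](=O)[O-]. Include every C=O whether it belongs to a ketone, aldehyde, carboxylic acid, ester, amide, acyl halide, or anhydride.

CH(OCOCH3): ester, 1 C=O (running total 1).
CH(COOCH3): ester, 1 C=O (running total 2).
CH2CONHCH2: amide, 1 C=O (running total 3).
CH(CONH2): amide, 1 C=O (running total 4).
CH(COOH): carboxylic acid, 1 C=O (running total 5).

5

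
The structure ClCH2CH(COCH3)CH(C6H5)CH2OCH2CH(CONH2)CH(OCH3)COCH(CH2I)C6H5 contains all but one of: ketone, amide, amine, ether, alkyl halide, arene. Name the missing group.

amine

arene: present (CH(C6H5) — pendant –C6H5: benzene ring → arene).
amide: present (CH(CONH2) — pendant –CONH2: carbonyl C bonded to C and N → amide).
alkyl halide: present (ClCH2 — halogen on an sp³ carbon → alkyl halide).
ketone: present (CH(COCH3) — pendant –COCH3: carbonyl C bonded to two carbons → ketone).
ether: present (CH2OCH2 — C–O–C with sp³ carbons on both sides and no adjacent C=O → ether).
amine: absent. In CH(CONH2), the nitrogen is bonded directly to a carbonyl carbon, making it part of an amide, not a free amine.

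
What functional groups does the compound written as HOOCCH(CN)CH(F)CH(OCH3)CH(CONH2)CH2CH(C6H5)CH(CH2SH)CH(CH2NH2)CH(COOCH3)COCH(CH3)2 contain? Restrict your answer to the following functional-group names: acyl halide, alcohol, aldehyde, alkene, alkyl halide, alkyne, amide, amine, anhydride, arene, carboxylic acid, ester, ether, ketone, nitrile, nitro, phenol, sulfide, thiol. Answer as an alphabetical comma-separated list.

alkyl halide, amide, amine, arene, carboxylic acid, ester, ether, ketone, nitrile, thiol

–COOH: carbonyl C bonded to –OH and C → carboxylic acid (the –OH is not a separate alcohol).
pendant –C≡N: nitrile.
halogen on an sp³ carbon → alkyl halide.
pendant –OCH3: C–O–C with sp³ C, no adjacent C=O → ether.
pendant –CONH2: carbonyl C bonded to C and N → amide.
pendant –C6H5: benzene ring → arene.
pendant –CH2SH → thiol.
pendant –CH2NH2: N on sp³ C, no adjacent C=O → amine.
pendant –COOCH3: carbonyl C bonded to C and –OCH3 → ester.
–C(=O)– with carbon on both sides → ketone.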